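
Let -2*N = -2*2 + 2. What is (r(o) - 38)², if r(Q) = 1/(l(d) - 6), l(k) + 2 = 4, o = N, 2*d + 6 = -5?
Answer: 23409/16 ≈ 1463.1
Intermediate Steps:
d = -11/2 (d = -3 + (½)*(-5) = -3 - 5/2 = -11/2 ≈ -5.5000)
N = 1 (N = -(-2*2 + 2)/2 = -(-4 + 2)/2 = -½*(-2) = 1)
o = 1
l(k) = 2 (l(k) = -2 + 4 = 2)
r(Q) = -¼ (r(Q) = 1/(2 - 6) = 1/(-4) = -¼)
(r(o) - 38)² = (-¼ - 38)² = (-153/4)² = 23409/16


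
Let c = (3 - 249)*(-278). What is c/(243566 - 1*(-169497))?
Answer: 68388/413063 ≈ 0.16556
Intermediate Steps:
c = 68388 (c = -246*(-278) = 68388)
c/(243566 - 1*(-169497)) = 68388/(243566 - 1*(-169497)) = 68388/(243566 + 169497) = 68388/413063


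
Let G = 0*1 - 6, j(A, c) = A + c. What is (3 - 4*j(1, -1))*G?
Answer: -18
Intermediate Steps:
G = -6 (G = 0 - 6 = -6)
(3 - 4*j(1, -1))*G = (3 - 4*(1 - 1))*(-6) = (3 - 4*0)*(-6) = (3 + 0)*(-6) = 3*(-6) = -18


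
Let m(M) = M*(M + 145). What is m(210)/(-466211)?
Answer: -74550/466211 ≈ -0.15991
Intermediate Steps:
m(M) = M*(145 + M)
m(210)/(-466211) = (210*(145 + 210))/(-466211) = (210*355)*(-1/466211) = 74550*(-1/466211) = -74550/466211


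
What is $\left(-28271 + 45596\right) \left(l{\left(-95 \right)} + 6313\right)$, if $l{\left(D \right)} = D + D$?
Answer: $106080975$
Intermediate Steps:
$l{\left(D \right)} = 2 D$
$\left(-28271 + 45596\right) \left(l{\left(-95 \right)} + 6313\right) = \left(-28271 + 45596\right) \left(2 \left(-95\right) + 6313\right) = 17325 \left(-190 + 6313\right) = 17325 \cdot 6123 = 106080975$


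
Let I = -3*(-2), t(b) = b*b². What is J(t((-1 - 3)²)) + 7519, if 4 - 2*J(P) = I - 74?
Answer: 7555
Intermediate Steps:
t(b) = b³
I = 6
J(P) = 36 (J(P) = 2 - (6 - 74)/2 = 2 - ½*(-68) = 2 + 34 = 36)
J(t((-1 - 3)²)) + 7519 = 36 + 7519 = 7555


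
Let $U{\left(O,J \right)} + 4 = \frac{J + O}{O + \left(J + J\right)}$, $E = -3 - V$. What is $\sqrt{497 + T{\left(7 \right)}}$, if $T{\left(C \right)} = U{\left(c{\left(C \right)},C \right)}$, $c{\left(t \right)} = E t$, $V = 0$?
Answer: $3 \sqrt{55} \approx 22.249$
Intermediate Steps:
$E = -3$ ($E = -3 - 0 = -3 + 0 = -3$)
$c{\left(t \right)} = - 3 t$
$U{\left(O,J \right)} = -4 + \frac{J + O}{O + 2 J}$ ($U{\left(O,J \right)} = -4 + \frac{J + O}{O + \left(J + J\right)} = -4 + \frac{J + O}{O + 2 J}$)
$T{\left(C \right)} = -2$ ($T{\left(C \right)} = \frac{- 7 C - 3 \left(- 3 C\right)}{- 3 C + 2 C} = \frac{- 7 C + 9 C}{\left(-1\right) C} = - \frac{1}{C} 2 C = -2$)
$\sqrt{497 + T{\left(7 \right)}} = \sqrt{497 - 2} = \sqrt{495} = 3 \sqrt{55}$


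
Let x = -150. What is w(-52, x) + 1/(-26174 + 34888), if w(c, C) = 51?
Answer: 444415/8714 ≈ 51.000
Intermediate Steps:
w(-52, x) + 1/(-26174 + 34888) = 51 + 1/(-26174 + 34888) = 51 + 1/8714 = 444415/8714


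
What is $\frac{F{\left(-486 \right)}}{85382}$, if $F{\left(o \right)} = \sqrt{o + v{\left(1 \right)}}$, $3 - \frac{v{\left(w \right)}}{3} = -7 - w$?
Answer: $\frac{i \sqrt{453}}{85382} \approx 0.00024928 i$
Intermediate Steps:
$v{\left(w \right)} = 30 + 3 w$ ($v{\left(w \right)} = 9 - 3 \left(-7 - w\right) = 9 + \left(21 + 3 w\right) = 30 + 3 w$)
$F{\left(o \right)} = \sqrt{33 + o}$ ($F{\left(o \right)} = \sqrt{o + \left(30 + 3 \cdot 1\right)} = \sqrt{o + \left(30 + 3\right)} = \sqrt{o + 33} = \sqrt{33 + o}$)
$\frac{F{\left(-486 \right)}}{85382} = \frac{\sqrt{33 - 486}}{85382} = \sqrt{-453} \cdot \frac{1}{85382} = i \sqrt{453} \cdot \frac{1}{85382} = \frac{i \sqrt{453}}{85382}$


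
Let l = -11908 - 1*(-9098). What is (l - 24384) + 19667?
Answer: -7527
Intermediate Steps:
l = -2810 (l = -11908 + 9098 = -2810)
(l - 24384) + 19667 = (-2810 - 24384) + 19667 = -27194 + 19667 = -7527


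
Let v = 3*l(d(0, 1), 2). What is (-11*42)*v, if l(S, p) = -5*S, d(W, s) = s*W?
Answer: 0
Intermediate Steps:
d(W, s) = W*s
v = 0 (v = 3*(-0) = 3*(-5*0) = 3*0 = 0)
(-11*42)*v = -11*42*0 = -462*0 = 0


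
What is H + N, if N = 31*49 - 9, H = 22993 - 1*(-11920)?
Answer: 36423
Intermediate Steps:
H = 34913 (H = 22993 + 11920 = 34913)
N = 1510 (N = 1519 - 9 = 1510)
H + N = 34913 + 1510 = 36423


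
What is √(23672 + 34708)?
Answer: 2*√14595 ≈ 241.62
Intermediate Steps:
√(23672 + 34708) = √58380 = 2*√14595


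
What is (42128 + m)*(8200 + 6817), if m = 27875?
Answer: 1051235051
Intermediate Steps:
(42128 + m)*(8200 + 6817) = (42128 + 27875)*(8200 + 6817) = 70003*15017 = 1051235051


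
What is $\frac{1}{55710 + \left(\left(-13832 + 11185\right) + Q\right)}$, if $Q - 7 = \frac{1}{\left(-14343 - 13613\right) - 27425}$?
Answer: $\frac{55381}{2939069669} \approx 1.8843 \cdot 10^{-5}$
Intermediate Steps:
$Q = \frac{387666}{55381}$ ($Q = 7 + \frac{1}{\left(-14343 - 13613\right) - 27425} = 7 + \frac{1}{-27956 - 27425} = 7 + \frac{1}{-55381} = 7 - \frac{1}{55381} = \frac{387666}{55381} \approx 7.0$)
$\frac{1}{55710 + \left(\left(-13832 + 11185\right) + Q\right)} = \frac{1}{55710 + \left(\left(-13832 + 11185\right) + \frac{387666}{55381}\right)} = \frac{1}{55710 + \left(-2647 + \frac{387666}{55381}\right)} = \frac{1}{55710 - \frac{146205841}{55381}} = \frac{1}{\frac{2939069669}{55381}} = \frac{55381}{2939069669}$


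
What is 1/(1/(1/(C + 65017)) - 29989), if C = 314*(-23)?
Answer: 1/27806 ≈ 3.5963e-5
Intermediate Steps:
C = -7222
1/(1/(1/(C + 65017)) - 29989) = 1/(1/(1/(-7222 + 65017)) - 29989) = 1/(1/(1/57795) - 29989) = 1/(57795 - 29989) = 1/27806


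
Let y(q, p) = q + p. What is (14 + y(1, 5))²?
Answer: 400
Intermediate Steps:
y(q, p) = p + q
(14 + y(1, 5))² = (14 + (5 + 1))² = (14 + 6)² = 20² = 400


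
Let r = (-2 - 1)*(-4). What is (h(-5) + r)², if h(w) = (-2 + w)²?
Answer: 3721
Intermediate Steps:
r = 12 (r = -3*(-4) = 12)
(h(-5) + r)² = ((-2 - 5)² + 12)² = ((-7)² + 12)² = (49 + 12)² = 61² = 3721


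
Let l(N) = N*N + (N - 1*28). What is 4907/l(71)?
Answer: 4907/5084 ≈ 0.96519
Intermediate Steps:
l(N) = -28 + N + N**2 (l(N) = N**2 + (N - 28) = N**2 + (-28 + N) = -28 + N + N**2)
4907/l(71) = 4907/(-28 + 71 + 71**2) = 4907/(-28 + 71 + 5041) = 4907/5084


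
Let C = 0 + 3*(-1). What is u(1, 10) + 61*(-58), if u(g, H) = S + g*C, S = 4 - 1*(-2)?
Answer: -3535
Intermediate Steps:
S = 6 (S = 4 + 2 = 6)
C = -3 (C = 0 - 3 = -3)
u(g, H) = 6 - 3*g (u(g, H) = 6 + g*(-3) = 6 - 3*g)
u(1, 10) + 61*(-58) = (6 - 3*1) + 61*(-58) = (6 - 3) - 3538 = 3 - 3538 = -3535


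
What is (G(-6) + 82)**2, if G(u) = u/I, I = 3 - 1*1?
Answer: 6241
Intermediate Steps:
I = 2 (I = 3 - 1 = 2)
G(u) = u/2
(G(-6) + 82)**2 = ((1/2)*(-6) + 82)**2 = (-3 + 82)**2 = 79**2 = 6241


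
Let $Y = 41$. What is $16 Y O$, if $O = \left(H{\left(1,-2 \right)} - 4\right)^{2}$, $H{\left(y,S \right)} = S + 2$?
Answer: $10496$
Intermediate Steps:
$H{\left(y,S \right)} = 2 + S$
$O = 16$ ($O = \left(\left(2 - 2\right) - 4\right)^{2} = \left(0 - 4\right)^{2} = \left(-4\right)^{2} = 16$)
$16 Y O = 16 \cdot 41 \cdot 16 = 656 \cdot 16 = 10496$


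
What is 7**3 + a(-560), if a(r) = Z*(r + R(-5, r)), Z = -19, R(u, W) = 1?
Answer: 10964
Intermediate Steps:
a(r) = -19 - 19*r (a(r) = -19*(r + 1) = -19*(1 + r) = -19 - 19*r)
7**3 + a(-560) = 7**3 + (-19 - 19*(-560)) = 343 + (-19 + 10640) = 343 + 10621 = 10964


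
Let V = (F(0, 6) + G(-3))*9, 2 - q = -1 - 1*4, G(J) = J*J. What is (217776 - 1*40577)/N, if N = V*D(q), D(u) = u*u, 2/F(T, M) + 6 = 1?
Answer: 885995/18963 ≈ 46.722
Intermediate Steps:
F(T, M) = -⅖ (F(T, M) = 2/(-6 + 1) = 2/(-5) = 2*(-⅕) = -⅖)
G(J) = J²
q = 7 (q = 2 - (-1 - 1*4) = 2 - (-1 - 4) = 2 - 1*(-5) = 2 + 5 = 7)
D(u) = u²
V = 387/5 (V = (-⅖ + (-3)²)*9 = (-⅖ + 9)*9 = (43/5)*9 = 387/5 ≈ 77.400)
N = 18963/5 (N = (387/5)*7² = (387/5)*49 = 18963/5 ≈ 3792.6)
(217776 - 1*40577)/N = (217776 - 1*40577)/(18963/5) = (217776 - 40577)*(5/18963) = 177199*(5/18963) = 885995/18963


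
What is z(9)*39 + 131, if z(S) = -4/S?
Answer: 341/3 ≈ 113.67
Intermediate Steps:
z(9)*39 + 131 = -4/9*39 + 131 = -52/3 + 131 = 341/3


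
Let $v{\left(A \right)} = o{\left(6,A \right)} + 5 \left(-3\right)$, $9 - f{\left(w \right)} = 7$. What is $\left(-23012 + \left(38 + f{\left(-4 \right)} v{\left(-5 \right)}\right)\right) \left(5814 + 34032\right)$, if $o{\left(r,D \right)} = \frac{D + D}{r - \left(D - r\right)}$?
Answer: $- \frac{15583292448}{17} \approx -9.1666 \cdot 10^{8}$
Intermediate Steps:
$o{\left(r,D \right)} = \frac{2 D}{- D + 2 r}$
$f{\left(w \right)} = 2$ ($f{\left(w \right)} = 9 - 7 = 2$)
$v{\left(A \right)} = -15 + \frac{2 A}{12 - A}$ ($v{\left(A \right)} = \frac{2 A}{- A + 2 \cdot 6} + 5 \left(-3\right) = \frac{2 A}{- A + 12} - 15 = \frac{2 A}{12 - A} - 15 = -15 + \frac{2 A}{12 - A}$)
$\left(-23012 + \left(38 + f{\left(-4 \right)} v{\left(-5 \right)}\right)\right) \left(5814 + 34032\right) = \left(-23012 + \left(38 + 2 \frac{180 - -85}{-12 - 5}\right)\right) \left(5814 + 34032\right) = \left(-23012 + \left(38 + 2 \frac{180 + 85}{-17}\right)\right) 39846 = \left(-23012 + \left(38 + 2 \left(\left(- \frac{1}{17}\right) 265\right)\right)\right) 39846 = \left(-23012 + \left(38 + 2 \left(- \frac{265}{17}\right)\right)\right) 39846 = \left(-23012 + \left(38 - \frac{530}{17}\right)\right) 39846 = \left(-23012 + \frac{116}{17}\right) 39846 = \left(- \frac{391088}{17}\right) 39846 = - \frac{15583292448}{17}$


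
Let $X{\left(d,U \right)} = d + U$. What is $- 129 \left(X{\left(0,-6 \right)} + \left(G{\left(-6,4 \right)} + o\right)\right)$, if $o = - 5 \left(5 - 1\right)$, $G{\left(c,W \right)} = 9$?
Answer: $2193$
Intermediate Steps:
$X{\left(d,U \right)} = U + d$
$o = -20$ ($o = \left(-5\right) 4 = -20$)
$- 129 \left(X{\left(0,-6 \right)} + \left(G{\left(-6,4 \right)} + o\right)\right) = - 129 \left(\left(-6 + 0\right) + \left(9 - 20\right)\right) = - 129 \left(-6 - 11\right) = \left(-129\right) \left(-17\right) = 2193$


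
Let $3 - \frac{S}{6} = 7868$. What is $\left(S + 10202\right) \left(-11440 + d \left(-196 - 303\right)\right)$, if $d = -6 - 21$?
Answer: $-75196604$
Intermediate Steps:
$S = -47190$ ($S = 18 - 47208 = -47190$)
$d = -27$ ($d = -6 - 21 = -27$)
$\left(S + 10202\right) \left(-11440 + d \left(-196 - 303\right)\right) = \left(-47190 + 10202\right) \left(-11440 - 27 \left(-196 - 303\right)\right) = - 36988 \left(-11440 - 27 \left(-196 - 303\right)\right) = - 36988 \left(-11440 - -13473\right) = - 36988 \left(-11440 + 13473\right) = \left(-36988\right) 2033 = -75196604$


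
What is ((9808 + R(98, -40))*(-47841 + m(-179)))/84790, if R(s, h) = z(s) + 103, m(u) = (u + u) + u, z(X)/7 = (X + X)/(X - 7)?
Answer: -3121324371/551135 ≈ -5663.4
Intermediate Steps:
z(X) = 14*X/(-7 + X) (z(X) = 7*((X + X)/(X - 7)) = 7*((2*X)/(-7 + X)) = 7*(2*X/(-7 + X)) = 14*X/(-7 + X))
m(u) = 3*u (m(u) = 2*u + u = 3*u)
R(s, h) = 103 + 14*s/(-7 + s) (R(s, h) = 14*s/(-7 + s) + 103 = 103 + 14*s/(-7 + s))
((9808 + R(98, -40))*(-47841 + m(-179)))/84790 = ((9808 + (-721 + 117*98)/(-7 + 98))*(-47841 + 3*(-179)))/84790 = ((9808 + (-721 + 11466)/91)*(-47841 - 537))*(1/84790) = ((9808 + (1/91)*10745)*(-48378))*(1/84790) = ((9808 + 1535/13)*(-48378))*(1/84790) = ((129039/13)*(-48378))*(1/84790) = -6242648742/13*1/84790 = -3121324371/551135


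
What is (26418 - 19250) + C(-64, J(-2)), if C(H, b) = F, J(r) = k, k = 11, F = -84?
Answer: 7084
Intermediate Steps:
J(r) = 11
C(H, b) = -84
(26418 - 19250) + C(-64, J(-2)) = (26418 - 19250) - 84 = 7168 - 84 = 7084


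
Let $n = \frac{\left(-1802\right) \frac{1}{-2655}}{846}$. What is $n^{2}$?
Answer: $\frac{811801}{1261274994225} \approx 6.4363 \cdot 10^{-7}$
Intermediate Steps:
$n = \frac{901}{1123065}$ ($n = \left(-1802\right) \left(- \frac{1}{2655}\right) \frac{1}{846} = \frac{1802}{2655} \cdot \frac{1}{846} = \frac{901}{1123065} \approx 0.00080227$)
$n^{2} = \left(\frac{901}{1123065}\right)^{2} = \frac{811801}{1261274994225}$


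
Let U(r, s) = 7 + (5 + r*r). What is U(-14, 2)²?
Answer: 43264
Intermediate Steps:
U(r, s) = 12 + r² (U(r, s) = 7 + (5 + r²) = 12 + r²)
U(-14, 2)² = (12 + (-14)²)² = (12 + 196)² = 208² = 43264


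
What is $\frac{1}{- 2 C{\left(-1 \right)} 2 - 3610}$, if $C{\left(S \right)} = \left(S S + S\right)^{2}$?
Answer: $- \frac{1}{3610} \approx -0.00027701$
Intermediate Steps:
$C{\left(S \right)} = \left(S + S^{2}\right)^{2}$ ($C{\left(S \right)} = \left(S^{2} + S\right)^{2} = \left(S + S^{2}\right)^{2}$)
$\frac{1}{- 2 C{\left(-1 \right)} 2 - 3610} = \frac{1}{- 2 \left(-1\right)^{2} \left(1 - 1\right)^{2} \cdot 2 - 3610} = \frac{1}{- 2 \cdot 1 \cdot 0^{2} \cdot 2 - 3610} = \frac{1}{- 2 \cdot 1 \cdot 0 \cdot 2 - 3610} = \frac{1}{\left(-2\right) 0 \cdot 2 - 3610} = \frac{1}{0 \cdot 2 - 3610} = \frac{1}{0 - 3610} = \frac{1}{-3610} = - \frac{1}{3610}$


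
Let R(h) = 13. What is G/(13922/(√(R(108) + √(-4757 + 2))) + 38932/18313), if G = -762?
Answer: -762/(38932/18313 + 13922/√(13 + I*√4755)) ≈ -0.35285 - 0.29206*I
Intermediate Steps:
G/(13922/(√(R(108) + √(-4757 + 2))) + 38932/18313) = -762/(13922/(√(13 + √(-4757 + 2))) + 38932/18313) = -762/(13922/(√(13 + √(-4755))) + 38932*(1/18313)) = -762/(13922/(√(13 + I*√4755)) + 38932/18313) = -762/(13922/√(13 + I*√4755) + 38932/18313) = -762/(38932/18313 + 13922/√(13 + I*√4755))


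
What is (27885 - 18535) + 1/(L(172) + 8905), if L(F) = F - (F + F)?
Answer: 81653551/8733 ≈ 9350.0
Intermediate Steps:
L(F) = -F (L(F) = F - 2*F = -F)
(27885 - 18535) + 1/(L(172) + 8905) = (27885 - 18535) + 1/(-1*172 + 8905) = 9350 + 1/(-172 + 8905) = 9350 + 1/8733 = 81653551/8733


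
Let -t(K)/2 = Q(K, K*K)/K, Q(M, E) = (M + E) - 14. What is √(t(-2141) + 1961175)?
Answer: 3*√1001045752323/2141 ≈ 1401.9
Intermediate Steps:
Q(M, E) = -14 + E + M (Q(M, E) = (E + M) - 14 = -14 + E + M)
t(K) = -2*(-14 + K + K²)/K (t(K) = -2*(-14 + K*K + K)/K = -2*(-14 + K² + K)/K = -2*(-14 + K + K²)/K)
√(t(-2141) + 1961175) = √((-2 - 2*(-2141) + 28/(-2141)) + 1961175) = √((-2 + 4282 + 28*(-1/2141)) + 1961175) = √((-2 + 4282 - 28/2141) + 1961175) = √(9163452/2141 + 1961175) = √(4208039127/2141) = 3*√1001045752323/2141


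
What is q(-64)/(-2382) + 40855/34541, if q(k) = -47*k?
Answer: -3291359/41138331 ≈ -0.080007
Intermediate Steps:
q(-64)/(-2382) + 40855/34541 = -47*(-64)/(-2382) + 40855/34541 = 3008*(-1/2382) + 40855*(1/34541) = -1504/1191 + 40855/34541 = -3291359/41138331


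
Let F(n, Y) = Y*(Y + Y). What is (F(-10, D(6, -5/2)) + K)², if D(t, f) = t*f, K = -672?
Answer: 49284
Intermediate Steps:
D(t, f) = f*t
F(n, Y) = 2*Y² (F(n, Y) = Y*(2*Y) = 2*Y²)
(F(-10, D(6, -5/2)) + K)² = (2*(-5/2*6)² - 672)² = (2*(-15)² - 672)² = (2*225 - 672)² = (450 - 672)² = (-222)² = 49284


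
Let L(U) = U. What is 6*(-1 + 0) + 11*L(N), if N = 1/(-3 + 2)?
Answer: -17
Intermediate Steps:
N = -1 (N = 1/(-1) = -1)
6*(-1 + 0) + 11*L(N) = 6*(-1 + 0) + 11*(-1) = 6*(-1) - 11 = -6 - 11 = -17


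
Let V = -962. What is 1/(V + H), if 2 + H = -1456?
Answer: -1/2420 ≈ -0.00041322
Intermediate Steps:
H = -1458 (H = -2 - 1456 = -1458)
1/(V + H) = 1/(-962 - 1458) = 1/(-2420) = -1/2420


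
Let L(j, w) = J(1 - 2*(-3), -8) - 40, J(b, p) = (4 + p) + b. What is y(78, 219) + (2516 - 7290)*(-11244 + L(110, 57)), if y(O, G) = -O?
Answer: 53855416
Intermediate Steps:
J(b, p) = 4 + b + p
L(j, w) = -37 (L(j, w) = (4 + (1 - 2*(-3)) - 8) - 40 = (4 + (1 + 6) - 8) - 40 = (4 + 7 - 8) - 40 = 3 - 40 = -37)
y(78, 219) + (2516 - 7290)*(-11244 + L(110, 57)) = -1*78 + (2516 - 7290)*(-11244 - 37) = -78 - 4774*(-11281) = -78 + 53855494 = 53855416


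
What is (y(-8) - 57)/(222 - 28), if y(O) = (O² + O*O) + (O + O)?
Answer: 55/194 ≈ 0.28350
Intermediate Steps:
y(O) = 2*O + 2*O² (y(O) = (O² + O²) + 2*O = 2*O² + 2*O = 2*O + 2*O²)
(y(-8) - 57)/(222 - 28) = (2*(-8)*(1 - 8) - 57)/(222 - 28) = (2*(-8)*(-7) - 57)/194 = (112 - 57)*(1/194) = 55*(1/194) = 55/194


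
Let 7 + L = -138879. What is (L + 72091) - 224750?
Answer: -291545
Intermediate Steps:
L = -138886 (L = -7 - 138879 = -138886)
(L + 72091) - 224750 = (-138886 + 72091) - 224750 = -66795 - 224750 = -291545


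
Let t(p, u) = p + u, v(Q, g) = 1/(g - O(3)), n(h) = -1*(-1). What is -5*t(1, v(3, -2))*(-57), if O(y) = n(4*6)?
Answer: 190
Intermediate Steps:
n(h) = 1
O(y) = 1
v(Q, g) = 1/(-1 + g) (v(Q, g) = 1/(g - 1*1) = 1/(g - 1) = 1/(-1 + g))
-5*t(1, v(3, -2))*(-57) = -5*(1 + 1/(-1 - 2))*(-57) = -5*(1 + 1/(-3))*(-57) = -5*(1 - ⅓)*(-57) = -5*⅔*(-57) = -10/3*(-57) = 190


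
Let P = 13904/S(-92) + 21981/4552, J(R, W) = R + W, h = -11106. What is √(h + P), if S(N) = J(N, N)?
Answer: I*√30627757082486/52348 ≈ 105.72*I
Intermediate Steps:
S(N) = 2*N (S(N) = N + N = 2*N)
P = -7405813/104696 (P = 13904/((2*(-92))) + 21981/4552 = 13904/(-184) + 21981*(1/4552) = 13904*(-1/184) + 21981/4552 = -1738/23 + 21981/4552 = -7405813/104696 ≈ -70.736)
√(h + P) = √(-11106 - 7405813/104696) = √(-1170159589/104696) = I*√30627757082486/52348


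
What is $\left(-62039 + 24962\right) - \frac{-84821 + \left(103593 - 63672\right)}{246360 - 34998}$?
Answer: $- \frac{3918311987}{105681} \approx -37077.0$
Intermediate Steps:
$\left(-62039 + 24962\right) - \frac{-84821 + \left(103593 - 63672\right)}{246360 - 34998} = -37077 - \frac{-84821 + \left(103593 - 63672\right)}{211362} = -37077 - \left(-84821 + 39921\right) \frac{1}{211362} = -37077 - \left(-44900\right) \frac{1}{211362} = -37077 - - \frac{22450}{105681} = -37077 + \frac{22450}{105681} = - \frac{3918311987}{105681}$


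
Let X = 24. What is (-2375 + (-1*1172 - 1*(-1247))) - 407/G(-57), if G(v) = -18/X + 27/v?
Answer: -182968/93 ≈ -1967.4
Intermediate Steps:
G(v) = -3/4 + 27/v (G(v) = -18/24 + 27/v = -18*1/24 + 27/v = -3/4 + 27/v)
(-2375 + (-1*1172 - 1*(-1247))) - 407/G(-57) = (-2375 + (-1*1172 - 1*(-1247))) - 407/(-3/4 + 27/(-57)) = (-2375 + (-1172 + 1247)) - 407/(-3/4 + 27*(-1/57)) = (-2375 + 75) - 407/(-3/4 - 9/19) = -2300 - 407/(-93/76) = -2300 - 407*(-76/93) = -2300 + 30932/93 = -182968/93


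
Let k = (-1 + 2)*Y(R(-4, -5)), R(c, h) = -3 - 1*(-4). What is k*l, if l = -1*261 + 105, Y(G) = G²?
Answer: -156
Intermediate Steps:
R(c, h) = 1 (R(c, h) = -3 + 4 = 1)
k = 1 (k = (-1 + 2)*1² = 1*1 = 1)
l = -156 (l = -261 + 105 = -156)
k*l = 1*(-156) = -156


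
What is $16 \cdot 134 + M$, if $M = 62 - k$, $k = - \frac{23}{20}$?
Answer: $\frac{44143}{20} \approx 2207.1$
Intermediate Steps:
$k = - \frac{23}{20}$ ($k = \left(-23\right) \frac{1}{20} = - \frac{23}{20} \approx -1.15$)
$M = \frac{1263}{20}$ ($M = 62 - - \frac{23}{20} = 62 + \frac{23}{20} = \frac{1263}{20} \approx 63.15$)
$16 \cdot 134 + M = 16 \cdot 134 + \frac{1263}{20} = 2144 + \frac{1263}{20} = \frac{44143}{20}$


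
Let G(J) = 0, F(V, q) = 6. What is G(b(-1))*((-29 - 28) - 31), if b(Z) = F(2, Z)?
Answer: 0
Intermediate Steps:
b(Z) = 6
G(b(-1))*((-29 - 28) - 31) = 0*((-29 - 28) - 31) = 0*(-57 - 31) = 0*(-88) = 0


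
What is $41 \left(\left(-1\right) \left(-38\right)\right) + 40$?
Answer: $1598$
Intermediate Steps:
$41 \left(\left(-1\right) \left(-38\right)\right) + 40 = 41 \cdot 38 + 40 = 1558 + 40 = 1598$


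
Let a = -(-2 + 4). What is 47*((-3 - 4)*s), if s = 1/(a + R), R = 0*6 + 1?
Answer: 329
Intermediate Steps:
R = 1 (R = 0 + 1 = 1)
a = -2 (a = -1*2 = -2)
s = -1 (s = 1/(-2 + 1) = 1/(-1) = -1)
47*((-3 - 4)*s) = 47*((-3 - 4)*(-1)) = 47*(-7*(-1)) = 47*7 = 329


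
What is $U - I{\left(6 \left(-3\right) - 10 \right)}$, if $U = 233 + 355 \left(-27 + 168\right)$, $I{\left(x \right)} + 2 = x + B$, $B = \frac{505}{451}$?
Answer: $\frac{22692913}{451} \approx 50317.0$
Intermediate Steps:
$B = \frac{505}{451}$ ($B = 505 \cdot \frac{1}{451} = \frac{505}{451} \approx 1.1197$)
$I{\left(x \right)} = - \frac{397}{451} + x$ ($I{\left(x \right)} = -2 + \left(x + \frac{505}{451}\right) = -2 + \left(\frac{505}{451} + x\right) = - \frac{397}{451} + x$)
$U = 50288$ ($U = 233 + 355 \cdot 141 = 233 + 50055 = 50288$)
$U - I{\left(6 \left(-3\right) - 10 \right)} = 50288 - \left(- \frac{397}{451} + \left(6 \left(-3\right) - 10\right)\right) = 50288 - \left(- \frac{397}{451} - 28\right) = 50288 - - \frac{13025}{451} = 50288 + \frac{13025}{451} = \frac{22692913}{451}$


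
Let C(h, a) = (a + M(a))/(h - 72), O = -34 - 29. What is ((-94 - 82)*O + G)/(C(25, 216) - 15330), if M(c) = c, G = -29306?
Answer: 428123/360471 ≈ 1.1877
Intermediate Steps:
O = -63
C(h, a) = 2*a/(-72 + h) (C(h, a) = (a + a)/(h - 72) = (2*a)/(-72 + h) = 2*a/(-72 + h))
((-94 - 82)*O + G)/(C(25, 216) - 15330) = ((-94 - 82)*(-63) - 29306)/(2*216/(-72 + 25) - 15330) = (-176*(-63) - 29306)/(2*216/(-47) - 15330) = (11088 - 29306)/(2*216*(-1/47) - 15330) = -18218/(-432/47 - 15330) = -18218/(-720942/47) = -18218*(-47/720942) = 428123/360471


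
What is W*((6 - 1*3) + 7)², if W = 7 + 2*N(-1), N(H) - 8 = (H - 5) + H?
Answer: 900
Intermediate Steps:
N(H) = 3 + 2*H (N(H) = 8 + ((H - 5) + H) = 8 + ((-5 + H) + H) = 8 + (-5 + 2*H) = 3 + 2*H)
W = 9 (W = 7 + 2*(3 + 2*(-1)) = 7 + 2*(3 - 2) = 7 + 2*1 = 7 + 2 = 9)
W*((6 - 1*3) + 7)² = 9*((6 - 1*3) + 7)² = 9*((6 - 3) + 7)² = 9*(3 + 7)² = 9*10² = 9*100 = 900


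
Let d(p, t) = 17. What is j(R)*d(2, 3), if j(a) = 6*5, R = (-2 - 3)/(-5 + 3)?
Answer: 510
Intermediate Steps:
R = 5/2 (R = -5/(-2) = -5*(-½) = 5/2 ≈ 2.5000)
j(a) = 30
j(R)*d(2, 3) = 30*17 = 510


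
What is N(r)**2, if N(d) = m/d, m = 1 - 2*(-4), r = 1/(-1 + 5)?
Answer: 1296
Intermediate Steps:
r = 1/4 ≈ 0.25000
m = 9 (m = 1 + 8 = 9)
N(d) = 9/d
N(r)**2 = (9/(1/4))**2 = (9*4)**2 = 36**2 = 1296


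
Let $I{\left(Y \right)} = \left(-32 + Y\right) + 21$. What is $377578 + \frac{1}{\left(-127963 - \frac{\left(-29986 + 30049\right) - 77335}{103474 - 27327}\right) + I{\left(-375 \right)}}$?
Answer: $\frac{3690188365120771}{9773314031} \approx 3.7758 \cdot 10^{5}$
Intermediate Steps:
$I{\left(Y \right)} = -11 + Y$
$377578 + \frac{1}{\left(-127963 - \frac{\left(-29986 + 30049\right) - 77335}{103474 - 27327}\right) + I{\left(-375 \right)}} = 377578 + \frac{1}{\left(-127963 - \frac{\left(-29986 + 30049\right) - 77335}{103474 - 27327}\right) - 386} = 377578 + \frac{1}{\left(-127963 - \frac{63 - 77335}{76147}\right) - 386} = 377578 + \frac{1}{\left(-127963 - \left(-77272\right) \frac{1}{76147}\right) - 386} = 377578 + \frac{1}{\left(-127963 - - \frac{77272}{76147}\right) - 386} = 377578 + \frac{1}{\left(-127963 + \frac{77272}{76147}\right) - 386} = 377578 + \frac{1}{- \frac{9743921289}{76147} - 386} = 377578 + \frac{1}{- \frac{9773314031}{76147}} = 377578 - \frac{76147}{9773314031} = \frac{3690188365120771}{9773314031}$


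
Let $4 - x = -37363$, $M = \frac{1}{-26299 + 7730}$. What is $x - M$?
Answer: $\frac{693867824}{18569} \approx 37367.0$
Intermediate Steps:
$M = - \frac{1}{18569}$ ($M = \frac{1}{-18569} = - \frac{1}{18569} \approx -5.3853 \cdot 10^{-5}$)
$x = 37367$ ($x = 4 - -37363 = 4 + 37363 = 37367$)
$x - M = 37367 - - \frac{1}{18569} = 37367 + \frac{1}{18569} = \frac{693867824}{18569}$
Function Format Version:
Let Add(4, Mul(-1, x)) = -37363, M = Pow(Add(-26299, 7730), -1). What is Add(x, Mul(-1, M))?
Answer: Rational(693867824, 18569) ≈ 37367.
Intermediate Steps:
M = Rational(-1, 18569) (M = Pow(-18569, -1) = Rational(-1, 18569) ≈ -5.3853e-5)
x = 37367 (x = Add(4, Mul(-1, -37363)) = Add(4, 37363) = 37367)
Add(x, Mul(-1, M)) = Add(37367, Mul(-1, Rational(-1, 18569))) = Add(37367, Rational(1, 18569)) = Rational(693867824, 18569)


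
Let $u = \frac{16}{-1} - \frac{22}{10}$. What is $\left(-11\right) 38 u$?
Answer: $\frac{38038}{5} \approx 7607.6$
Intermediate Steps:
$u = - \frac{91}{5}$ ($u = 16 \left(-1\right) - \frac{11}{5} = -16 - \frac{11}{5} = - \frac{91}{5} \approx -18.2$)
$\left(-11\right) 38 u = \left(-11\right) 38 \left(- \frac{91}{5}\right) = \left(-418\right) \left(- \frac{91}{5}\right) = \frac{38038}{5}$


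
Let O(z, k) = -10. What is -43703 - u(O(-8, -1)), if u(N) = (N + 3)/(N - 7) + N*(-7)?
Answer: -744148/17 ≈ -43773.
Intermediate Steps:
u(N) = -7*N + (3 + N)/(-7 + N) (u(N) = (3 + N)/(-7 + N) - 7*N = -7*N + (3 + N)/(-7 + N))
-43703 - u(O(-8, -1)) = -43703 - (3 - 7*(-10)**2 + 50*(-10))/(-7 - 10) = -43703 - (3 - 7*100 - 500)/(-17) = -43703 - (-1)*(3 - 700 - 500)/17 = -43703 - (-1)*(-1197)/17 = -43703 - 1*1197/17 = -43703 - 1197/17 = -744148/17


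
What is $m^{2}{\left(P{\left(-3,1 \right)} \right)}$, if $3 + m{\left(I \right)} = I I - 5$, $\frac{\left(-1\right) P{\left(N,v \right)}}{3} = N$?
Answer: $5329$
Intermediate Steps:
$P{\left(N,v \right)} = - 3 N$
$m{\left(I \right)} = -8 + I^{2}$ ($m{\left(I \right)} = -3 + \left(I I - 5\right) = -3 + \left(I^{2} - 5\right) = -3 + \left(-5 + I^{2}\right) = -8 + I^{2}$)
$m^{2}{\left(P{\left(-3,1 \right)} \right)} = \left(-8 + \left(\left(-3\right) \left(-3\right)\right)^{2}\right)^{2} = \left(-8 + 9^{2}\right)^{2} = \left(-8 + 81\right)^{2} = 73^{2} = 5329$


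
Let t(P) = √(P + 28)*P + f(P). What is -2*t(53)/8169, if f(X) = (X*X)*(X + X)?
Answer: -596462/8169 ≈ -73.015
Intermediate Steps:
f(X) = 2*X³ (f(X) = X²*(2*X) = 2*X³)
t(P) = 2*P³ + P*√(28 + P) (t(P) = √(P + 28)*P + 2*P³ = √(28 + P)*P + 2*P³ = P*√(28 + P) + 2*P³ = 2*P³ + P*√(28 + P))
-2*t(53)/8169 = -106*(√(28 + 53) + 2*53²)/8169 = -106*(√81 + 2*2809)*(1/8169) = -106*(9 + 5618)*(1/8169) = -106*5627*(1/8169) = -2*298231*(1/8169) = -596462*1/8169 = -596462/8169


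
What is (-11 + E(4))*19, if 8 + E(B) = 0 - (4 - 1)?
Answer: -418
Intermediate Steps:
E(B) = -11 (E(B) = -8 + (0 - (4 - 1)) = -8 + (0 - 1*3) = -8 + (0 - 3) = -8 - 3 = -11)
(-11 + E(4))*19 = (-11 - 11)*19 = -22*19 = -418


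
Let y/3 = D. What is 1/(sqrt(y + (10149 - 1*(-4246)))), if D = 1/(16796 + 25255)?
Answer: sqrt(707069048543)/100887358 ≈ 0.0083348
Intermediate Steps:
D = 1/42051 ≈ 2.3781e-5
y = 1/14017 (y = 3*(1/42051) = 1/14017 ≈ 7.1342e-5)
1/(sqrt(y + (10149 - 1*(-4246)))) = 1/(sqrt(1/14017 + (10149 - 1*(-4246)))) = 1/(sqrt(1/14017 + (10149 + 4246))) = 1/(sqrt(1/14017 + 14395)) = 1/(sqrt(201774716/14017)) = 1/(2*sqrt(707069048543)/14017) = sqrt(707069048543)/100887358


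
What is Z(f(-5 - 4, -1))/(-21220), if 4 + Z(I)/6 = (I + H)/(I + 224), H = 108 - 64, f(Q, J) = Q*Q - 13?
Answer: 396/387265 ≈ 0.0010226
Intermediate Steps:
f(Q, J) = -13 + Q**2 (f(Q, J) = Q**2 - 13 = -13 + Q**2)
H = 44
Z(I) = -24 + 6*(44 + I)/(224 + I) (Z(I) = -24 + 6*((I + 44)/(I + 224)) = -24 + 6*((44 + I)/(224 + I)) = -24 + 6*(44 + I)/(224 + I))
Z(f(-5 - 4, -1))/(-21220) = (18*(-284 - (-13 + (-5 - 4)**2))/(224 + (-13 + (-5 - 4)**2)))/(-21220) = (18*(-284 - (-13 + (-9)**2))/(224 + (-13 + (-9)**2)))*(-1/21220) = (18*(-284 - (-13 + 81))/(224 + (-13 + 81)))*(-1/21220) = (18*(-284 - 1*68)/(224 + 68))*(-1/21220) = (18*(-284 - 68)/292)*(-1/21220) = (18*(1/292)*(-352))*(-1/21220) = -1584/73*(-1/21220) = 396/387265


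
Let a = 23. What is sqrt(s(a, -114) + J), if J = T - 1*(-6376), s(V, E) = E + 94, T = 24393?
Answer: sqrt(30749) ≈ 175.35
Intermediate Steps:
s(V, E) = 94 + E
J = 30769 (J = 24393 - 1*(-6376) = 24393 + 6376 = 30769)
sqrt(s(a, -114) + J) = sqrt((94 - 114) + 30769) = sqrt(-20 + 30769) = sqrt(30749)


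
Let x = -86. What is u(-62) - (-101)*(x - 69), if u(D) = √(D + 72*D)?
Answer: -15655 + I*√4526 ≈ -15655.0 + 67.276*I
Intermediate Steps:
u(D) = √73*√D (u(D) = √(73*D) = √73*√D)
u(-62) - (-101)*(x - 69) = √73*√(-62) - (-101)*(-86 - 69) = √73*(I*√62) - (-101)*(-155) = I*√4526 - 1*15655 = I*√4526 - 15655 = -15655 + I*√4526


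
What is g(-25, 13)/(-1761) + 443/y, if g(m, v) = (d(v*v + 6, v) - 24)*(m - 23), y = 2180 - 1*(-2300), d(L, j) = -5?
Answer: -1818679/2629760 ≈ -0.69158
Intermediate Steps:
y = 4480 (y = 2180 + 2300 = 4480)
g(m, v) = 667 - 29*m (g(m, v) = (-5 - 24)*(m - 23) = -29*(-23 + m) = 667 - 29*m)
g(-25, 13)/(-1761) + 443/y = (667 - 29*(-25))/(-1761) + 443/4480 = (667 + 725)*(-1/1761) + 443*(1/4480) = 1392*(-1/1761) + 443/4480 = -464/587 + 443/4480 = -1818679/2629760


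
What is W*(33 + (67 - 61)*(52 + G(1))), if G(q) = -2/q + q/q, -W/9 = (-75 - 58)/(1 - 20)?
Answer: -21357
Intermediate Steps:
W = -63 (W = -9*(-75 - 58)/(1 - 20) = -(-1197)/(-19) = -(-1197)*(-1)/19 = -9*7 = -63)
G(q) = 1 - 2/q (G(q) = -2/q + 1 = 1 - 2/q)
W*(33 + (67 - 61)*(52 + G(1))) = -63*(33 + (67 - 61)*(52 + (-2 + 1)/1)) = -63*(33 + 6*(52 + 1*(-1))) = -63*(33 + 6*(52 - 1)) = -63*(33 + 6*51) = -63*(33 + 306) = -63*339 = -21357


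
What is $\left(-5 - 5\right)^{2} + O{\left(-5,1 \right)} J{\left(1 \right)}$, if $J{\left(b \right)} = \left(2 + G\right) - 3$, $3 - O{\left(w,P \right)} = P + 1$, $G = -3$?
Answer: $96$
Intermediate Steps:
$O{\left(w,P \right)} = 2 - P$ ($O{\left(w,P \right)} = 3 - \left(P + 1\right) = 3 - \left(1 + P\right) = 2 - P$)
$J{\left(b \right)} = -4$ ($J{\left(b \right)} = \left(2 - 3\right) - 3 = -1 - 3 = -4$)
$\left(-5 - 5\right)^{2} + O{\left(-5,1 \right)} J{\left(1 \right)} = \left(-5 - 5\right)^{2} + \left(2 - 1\right) \left(-4\right) = \left(-10\right)^{2} + \left(2 - 1\right) \left(-4\right) = 100 + 1 \left(-4\right) = 100 - 4 = 96$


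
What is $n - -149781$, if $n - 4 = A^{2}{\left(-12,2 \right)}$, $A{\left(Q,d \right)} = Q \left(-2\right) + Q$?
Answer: $149929$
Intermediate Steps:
$A{\left(Q,d \right)} = - Q$ ($A{\left(Q,d \right)} = - 2 Q + Q = - Q$)
$n = 148$ ($n = 4 + \left(\left(-1\right) \left(-12\right)\right)^{2} = 4 + 12^{2} = 4 + 144 = 148$)
$n - -149781 = 148 - -149781 = 148 + 149781 = 149929$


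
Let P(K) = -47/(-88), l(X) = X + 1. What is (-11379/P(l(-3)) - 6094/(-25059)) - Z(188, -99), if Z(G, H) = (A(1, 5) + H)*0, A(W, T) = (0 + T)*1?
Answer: -25092593350/1177773 ≈ -21305.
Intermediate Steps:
A(W, T) = T (A(W, T) = T*1 = T)
Z(G, H) = 0 (Z(G, H) = (5 + H)*0 = 0)
l(X) = 1 + X
P(K) = 47/88 (P(K) = -47*(-1/88) = 47/88)
(-11379/P(l(-3)) - 6094/(-25059)) - Z(188, -99) = (-11379/47/88 - 6094/(-25059)) - 1*0 = (-11379*88/47 - 6094*(-1/25059)) + 0 = (-1001352/47 + 6094/25059) + 0 = -25092593350/1177773 + 0 = -25092593350/1177773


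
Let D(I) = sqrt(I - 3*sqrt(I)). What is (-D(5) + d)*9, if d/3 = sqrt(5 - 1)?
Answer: 54 - 9*sqrt(5 - 3*sqrt(5)) ≈ 54.0 - 11.763*I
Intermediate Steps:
d = 6 (d = 3*sqrt(5 - 1) = 3*sqrt(4) = 3*2 = 6)
(-D(5) + d)*9 = (-sqrt(5 - 3*sqrt(5)) + 6)*9 = (6 - sqrt(5 - 3*sqrt(5)))*9 = 54 - 9*sqrt(5 - 3*sqrt(5))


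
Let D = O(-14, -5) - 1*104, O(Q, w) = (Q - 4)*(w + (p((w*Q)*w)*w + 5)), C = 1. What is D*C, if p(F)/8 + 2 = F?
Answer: -253544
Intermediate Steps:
p(F) = -16 + 8*F
O(Q, w) = (-4 + Q)*(5 + w + w*(-16 + 8*Q*w²)) (O(Q, w) = (Q - 4)*(w + ((-16 + 8*((w*Q)*w))*w + 5)) = (-4 + Q)*(w + ((-16 + 8*((Q*w)*w))*w + 5)) = (-4 + Q)*(w + ((-16 + 8*(Q*w²))*w + 5)) = (-4 + Q)*(w + ((-16 + 8*Q*w²)*w + 5)) = (-4 + Q)*(w + (w*(-16 + 8*Q*w²) + 5)) = (-4 + Q)*(w + (5 + w*(-16 + 8*Q*w²))) = (-4 + Q)*(5 + w + w*(-16 + 8*Q*w²)))
D = -253544 (D = (-20 + 5*(-14) + 60*(-5) - 32*(-14)*(-5)³ - 15*(-14)*(-5) + 8*(-14)²*(-5)³) - 1*104 = (-20 - 70 - 300 - 32*(-14)*(-125) - 1050 + 8*196*(-125)) - 104 = (-20 - 70 - 300 - 56000 - 1050 - 196000) - 104 = -253440 - 104 = -253544)
D*C = -253544*1 = -253544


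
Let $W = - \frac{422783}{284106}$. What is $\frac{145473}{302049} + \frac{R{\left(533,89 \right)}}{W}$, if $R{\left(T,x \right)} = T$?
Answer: $- \frac{15225774293681}{42567060789} \approx -357.69$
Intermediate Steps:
$W = - \frac{422783}{284106}$ ($W = \left(-422783\right) \frac{1}{284106} = - \frac{422783}{284106} \approx -1.4881$)
$\frac{145473}{302049} + \frac{R{\left(533,89 \right)}}{W} = \frac{145473}{302049} + \frac{533}{- \frac{422783}{284106}} = 145473 \cdot \frac{1}{302049} + 533 \left(- \frac{284106}{422783}\right) = \frac{48491}{100683} - \frac{151428498}{422783} = - \frac{15225774293681}{42567060789}$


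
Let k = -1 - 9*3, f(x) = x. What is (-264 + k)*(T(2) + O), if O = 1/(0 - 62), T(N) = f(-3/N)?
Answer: 13724/31 ≈ 442.71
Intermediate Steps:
T(N) = -3/N
O = -1/62 (O = 1/(-62) = -1/62 ≈ -0.016129)
k = -28 (k = -1 - 27 = -28)
(-264 + k)*(T(2) + O) = (-264 - 28)*(-3/2 - 1/62) = -292*(-3*1/2 - 1/62) = -292*(-3/2 - 1/62) = -292*(-47/31) = 13724/31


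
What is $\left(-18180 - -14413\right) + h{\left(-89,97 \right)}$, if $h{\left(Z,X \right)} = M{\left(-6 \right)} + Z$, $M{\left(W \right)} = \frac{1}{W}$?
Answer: $- \frac{23137}{6} \approx -3856.2$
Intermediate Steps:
$h{\left(Z,X \right)} = - \frac{1}{6} + Z$ ($h{\left(Z,X \right)} = \frac{1}{-6} + Z = - \frac{1}{6} + Z$)
$\left(-18180 - -14413\right) + h{\left(-89,97 \right)} = \left(-18180 - -14413\right) - \frac{535}{6} = \left(-18180 + 14413\right) - \frac{535}{6} = -3767 - \frac{535}{6} = - \frac{23137}{6}$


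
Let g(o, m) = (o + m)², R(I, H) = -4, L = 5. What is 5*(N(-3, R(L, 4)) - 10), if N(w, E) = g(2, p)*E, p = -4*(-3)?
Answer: -3970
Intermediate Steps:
p = 12
g(o, m) = (m + o)²
N(w, E) = 196*E (N(w, E) = (12 + 2)²*E = 14²*E = 196*E)
5*(N(-3, R(L, 4)) - 10) = 5*(196*(-4) - 10) = 5*(-784 - 10) = 5*(-794) = -3970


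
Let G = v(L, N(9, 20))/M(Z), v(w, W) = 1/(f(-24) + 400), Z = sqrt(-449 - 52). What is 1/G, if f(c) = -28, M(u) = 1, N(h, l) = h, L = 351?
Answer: 372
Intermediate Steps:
Z = I*sqrt(501) (Z = sqrt(-501) = I*sqrt(501) ≈ 22.383*I)
v(w, W) = 1/372 (v(w, W) = 1/(-28 + 400) = 1/372)
G = 1/372 (G = (1/372)/1 = (1/372)*1 = 1/372 ≈ 0.0026882)
1/G = 1/(1/372) = 372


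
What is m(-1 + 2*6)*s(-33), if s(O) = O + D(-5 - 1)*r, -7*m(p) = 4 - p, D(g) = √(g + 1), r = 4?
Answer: -33 + 4*I*√5 ≈ -33.0 + 8.9443*I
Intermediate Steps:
D(g) = √(1 + g)
m(p) = -4/7 + p/7 (m(p) = -(4 - p)/7 = -4/7 + p/7)
s(O) = O + 4*I*√5 (s(O) = O + √(1 + (-5 - 1))*4 = O + √(1 - 6)*4 = O + √(-5)*4 = O + (I*√5)*4 = O + 4*I*√5)
m(-1 + 2*6)*s(-33) = (-4/7 + (-1 + 2*6)/7)*(-33 + 4*I*√5) = (-4/7 + (-1 + 12)/7)*(-33 + 4*I*√5) = (-4/7 + (⅐)*11)*(-33 + 4*I*√5) = (-4/7 + 11/7)*(-33 + 4*I*√5) = 1*(-33 + 4*I*√5) = -33 + 4*I*√5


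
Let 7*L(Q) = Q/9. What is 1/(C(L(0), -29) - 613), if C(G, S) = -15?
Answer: -1/628 ≈ -0.0015924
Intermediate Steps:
L(Q) = Q/63 (L(Q) = (Q/9)/7 = Q/63)
1/(C(L(0), -29) - 613) = 1/(-15 - 613) = 1/(-628) = -1/628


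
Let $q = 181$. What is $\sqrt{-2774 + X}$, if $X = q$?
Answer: $i \sqrt{2593} \approx 50.922 i$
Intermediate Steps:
$X = 181$
$\sqrt{-2774 + X} = \sqrt{-2774 + 181} = \sqrt{-2593} = i \sqrt{2593}$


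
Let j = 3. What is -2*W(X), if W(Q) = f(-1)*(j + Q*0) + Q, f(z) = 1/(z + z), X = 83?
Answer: -163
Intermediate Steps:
f(z) = 1/(2*z)
W(Q) = -3/2 + Q (W(Q) = ((½)/(-1))*(3 + Q*0) + Q = ((½)*(-1))*(3 + 0) + Q = -½*3 + Q = -3/2 + Q)
-2*W(X) = -2*(-3/2 + 83) = -2*163/2 = -163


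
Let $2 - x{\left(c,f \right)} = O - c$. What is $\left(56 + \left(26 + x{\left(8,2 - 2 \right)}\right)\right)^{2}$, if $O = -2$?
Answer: $8836$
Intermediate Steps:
$x{\left(c,f \right)} = 4 + c$ ($x{\left(c,f \right)} = 2 - \left(-2 - c\right) = 2 + \left(2 + c\right) = 4 + c$)
$\left(56 + \left(26 + x{\left(8,2 - 2 \right)}\right)\right)^{2} = \left(56 + \left(26 + \left(4 + 8\right)\right)\right)^{2} = \left(56 + \left(26 + 12\right)\right)^{2} = \left(56 + 38\right)^{2} = 94^{2} = 8836$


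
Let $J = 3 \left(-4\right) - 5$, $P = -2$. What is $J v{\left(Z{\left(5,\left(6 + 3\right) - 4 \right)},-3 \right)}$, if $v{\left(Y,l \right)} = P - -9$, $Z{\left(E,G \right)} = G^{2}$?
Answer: $-119$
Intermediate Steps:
$J = -17$ ($J = -12 - 5 = -17$)
$v{\left(Y,l \right)} = 7$ ($v{\left(Y,l \right)} = -2 - -9 = -2 + 9 = 7$)
$J v{\left(Z{\left(5,\left(6 + 3\right) - 4 \right)},-3 \right)} = \left(-17\right) 7 = -119$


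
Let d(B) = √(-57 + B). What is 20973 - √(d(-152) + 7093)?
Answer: 20973 - √(7093 + I*√209) ≈ 20889.0 - 0.085828*I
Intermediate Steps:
20973 - √(d(-152) + 7093) = 20973 - √(√(-57 - 152) + 7093) = 20973 - √(√(-209) + 7093) = 20973 - √(I*√209 + 7093) = 20973 - √(7093 + I*√209)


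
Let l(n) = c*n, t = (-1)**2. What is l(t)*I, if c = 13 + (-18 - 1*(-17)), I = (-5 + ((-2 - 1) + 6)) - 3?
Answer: -60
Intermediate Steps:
t = 1
I = -5 (I = (-5 + (-3 + 6)) - 3 = (-5 + 3) - 3 = -2 - 3 = -5)
c = 12 (c = 13 + (-18 + 17) = 13 - 1 = 12)
l(n) = 12*n
l(t)*I = (12*1)*(-5) = 12*(-5) = -60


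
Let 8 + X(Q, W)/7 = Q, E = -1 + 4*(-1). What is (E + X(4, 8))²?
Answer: 1089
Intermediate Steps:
E = -5 (E = -1 - 4 = -5)
X(Q, W) = -56 + 7*Q
(E + X(4, 8))² = (-5 + (-56 + 7*4))² = (-5 + (-56 + 28))² = (-5 - 28)² = (-33)² = 1089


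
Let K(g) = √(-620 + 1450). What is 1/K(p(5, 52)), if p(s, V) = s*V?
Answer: √830/830 ≈ 0.034711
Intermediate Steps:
p(s, V) = V*s
K(g) = √830
1/K(p(5, 52)) = 1/(√830) = √830/830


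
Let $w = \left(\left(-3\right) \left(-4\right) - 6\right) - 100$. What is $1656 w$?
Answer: $-155664$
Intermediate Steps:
$w = -94$ ($w = \left(12 - 6\right) - 100 = 6 - 100 = -94$)
$1656 w = 1656 \left(-94\right) = -155664$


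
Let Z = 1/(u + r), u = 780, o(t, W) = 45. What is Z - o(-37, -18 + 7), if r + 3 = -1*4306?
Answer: -158806/3529 ≈ -45.000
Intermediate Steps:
r = -4309 (r = -3 - 1*4306 = -3 - 4306 = -4309)
Z = -1/3529 (Z = 1/(780 - 4309) = 1/(-3529) = -1/3529 ≈ -0.00028337)
Z - o(-37, -18 + 7) = -1/3529 - 1*45 = -1/3529 - 45 = -158806/3529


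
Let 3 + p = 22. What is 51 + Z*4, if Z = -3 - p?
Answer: -37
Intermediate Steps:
p = 19 (p = -3 + 22 = 19)
Z = -22 (Z = -3 - 1*19 = -3 - 19 = -22)
51 + Z*4 = 51 - 22*4 = 51 - 88 = -37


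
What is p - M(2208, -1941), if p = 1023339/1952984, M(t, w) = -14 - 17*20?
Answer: 692379675/1952984 ≈ 354.52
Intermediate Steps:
M(t, w) = -354 (M(t, w) = -14 - 340 = -354)
p = 1023339/1952984 (p = 1023339*(1/1952984) = 1023339/1952984 ≈ 0.52399)
p - M(2208, -1941) = 1023339/1952984 - 1*(-354) = 1023339/1952984 + 354 = 692379675/1952984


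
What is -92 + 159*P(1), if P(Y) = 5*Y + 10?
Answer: 2293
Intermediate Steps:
P(Y) = 10 + 5*Y
-92 + 159*P(1) = -92 + 159*(10 + 5*1) = -92 + 159*(10 + 5) = -92 + 159*15 = -92 + 2385 = 2293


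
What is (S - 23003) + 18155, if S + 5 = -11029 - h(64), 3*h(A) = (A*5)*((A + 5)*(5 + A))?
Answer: -523722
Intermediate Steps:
h(A) = 5*A*(5 + A)²/3 (h(A) = ((A*5)*((A + 5)*(5 + A)))/3 = ((5*A)*((5 + A)*(5 + A)))/3 = ((5*A)*(5 + A)²)/3 = (5*A*(5 + A)²)/3 = 5*A*(5 + A)²/3)
S = -518874 (S = -5 + (-11029 - 5*64*(5 + 64)²/3) = -5 + (-11029 - 5*64*69²/3) = -5 + (-11029 - 5*64*4761/3) = -5 + (-11029 - 1*507840) = -5 + (-11029 - 507840) = -5 - 518869 = -518874)
(S - 23003) + 18155 = (-518874 - 23003) + 18155 = -541877 + 18155 = -523722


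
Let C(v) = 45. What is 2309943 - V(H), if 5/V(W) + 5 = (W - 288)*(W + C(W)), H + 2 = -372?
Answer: 503089415794/217793 ≈ 2.3099e+6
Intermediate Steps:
H = -374 (H = -2 - 372 = -374)
V(W) = 5/(-5 + (-288 + W)*(45 + W)) (V(W) = 5/(-5 + (W - 288)*(W + 45)) = 5/(-5 + (-288 + W)*(45 + W)))
2309943 - V(H) = 2309943 - 5/(-12965 + (-374)**2 - 243*(-374)) = 2309943 - 5/(-12965 + 139876 + 90882) = 2309943 - 5/217793 = 503089415794/217793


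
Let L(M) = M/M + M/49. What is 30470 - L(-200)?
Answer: 1493181/49 ≈ 30473.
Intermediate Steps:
L(M) = 1 + M/49 (L(M) = 1 + M*(1/49) = 1 + M/49)
30470 - L(-200) = 30470 - (1 + (1/49)*(-200)) = 30470 - (1 - 200/49) = 30470 - 1*(-151/49) = 30470 + 151/49 = 1493181/49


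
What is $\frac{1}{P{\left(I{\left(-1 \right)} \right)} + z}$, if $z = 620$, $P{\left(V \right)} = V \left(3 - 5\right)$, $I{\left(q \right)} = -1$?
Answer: $\frac{1}{622} \approx 0.0016077$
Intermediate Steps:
$P{\left(V \right)} = - 2 V$ ($P{\left(V \right)} = V \left(-2\right) = - 2 V$)
$\frac{1}{P{\left(I{\left(-1 \right)} \right)} + z} = \frac{1}{\left(-2\right) \left(-1\right) + 620} = \frac{1}{2 + 620} = \frac{1}{622}$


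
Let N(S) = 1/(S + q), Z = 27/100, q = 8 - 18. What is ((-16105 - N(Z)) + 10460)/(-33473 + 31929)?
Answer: 5492485/1502312 ≈ 3.6560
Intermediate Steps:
q = -10
Z = 27/100 (Z = 27*(1/100) = 27/100 ≈ 0.27000)
N(S) = 1/(-10 + S) (N(S) = 1/(S - 10) = 1/(-10 + S))
((-16105 - N(Z)) + 10460)/(-33473 + 31929) = ((-16105 - 1/(-10 + 27/100)) + 10460)/(-33473 + 31929) = ((-16105 - 1/(-973/100)) + 10460)/(-1544) = ((-16105 - 1*(-100/973)) + 10460)*(-1/1544) = ((-16105 + 100/973) + 10460)*(-1/1544) = (-15670065/973 + 10460)*(-1/1544) = -5492485/973*(-1/1544) = 5492485/1502312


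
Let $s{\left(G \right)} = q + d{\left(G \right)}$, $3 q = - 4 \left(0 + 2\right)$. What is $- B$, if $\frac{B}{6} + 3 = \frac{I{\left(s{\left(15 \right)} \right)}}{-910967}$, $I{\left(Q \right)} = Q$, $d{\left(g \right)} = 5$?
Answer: $\frac{16397420}{910967} \approx 18.0$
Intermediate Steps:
$q = - \frac{8}{3}$ ($q = \frac{\left(-4\right) \left(0 + 2\right)}{3} = \frac{\left(-4\right) 2}{3} = \frac{1}{3} \left(-8\right) = - \frac{8}{3} \approx -2.6667$)
$s{\left(G \right)} = \frac{7}{3}$ ($s{\left(G \right)} = - \frac{8}{3} + 5 = \frac{7}{3}$)
$B = - \frac{16397420}{910967}$ ($B = -18 + 6 \frac{7}{3 \left(-910967\right)} = -18 + 6 \cdot \frac{7}{3} \left(- \frac{1}{910967}\right) = -18 + 6 \left(- \frac{7}{2732901}\right) = -18 - \frac{14}{910967} = - \frac{16397420}{910967} \approx -18.0$)
$- B = \left(-1\right) \left(- \frac{16397420}{910967}\right) = \frac{16397420}{910967}$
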